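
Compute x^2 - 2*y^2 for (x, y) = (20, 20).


x^2 - d*y^2
= 20^2 - 2*20^2
= 400 - 800
= -400

-400


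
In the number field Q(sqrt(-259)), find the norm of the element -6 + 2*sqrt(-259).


N(a + b*sqrt(d)) = a^2 - d*b^2
= (-6)^2 - (-259)*(2)^2
= 36 + 1036
= 1072

1072


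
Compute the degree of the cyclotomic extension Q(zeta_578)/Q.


The degree equals Euler's totient phi(578).
578 = 2 * 17^2
phi(578) = 272

272


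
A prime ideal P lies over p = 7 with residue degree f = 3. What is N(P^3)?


N(P^a) = p^(a*f)
= 7^(3*3)
= 7^9
= 40353607

40353607


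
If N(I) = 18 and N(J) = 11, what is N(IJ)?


N(IJ) = N(I) * N(J)
= 18 * 11
= 198

198


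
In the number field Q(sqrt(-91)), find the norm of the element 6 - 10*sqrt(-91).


N(a + b*sqrt(d)) = a^2 - d*b^2
= (6)^2 - (-91)*(-10)^2
= 36 + 9100
= 9136

9136


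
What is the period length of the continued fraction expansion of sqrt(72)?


Run the CF algorithm for sqrt(72).
a_0 = floor(sqrt(72)) = 8; set m_0=0, q_0=1.
Recurrence: m' = q*a - m,  q' = (d - m'^2)/q,  a' = floor((a_0 + m')/q').
  step 1: m=8, q=8, a=2
  step 2: m=8, q=1, a=16
a_2 = 2*a_0 = 16, so the period closes here.
sqrt(72) = [8; 2, 16]
Period length = 2

2


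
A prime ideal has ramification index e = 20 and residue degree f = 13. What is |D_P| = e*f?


|D_P| = e * f
= 20 * 13
= 260

260


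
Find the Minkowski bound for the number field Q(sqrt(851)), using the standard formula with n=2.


d = 851, d mod 4 = 3, so disc(K) = 4d = 3404; |disc(K)| = 3404
Real quadratic field, so n = 2, s = r2 = 0, r1 = 2
M = (n!/n^n) * (4/pi)^s * sqrt(|disc(K)|) = (2!/2^2) * (4/pi)^0 * sqrt(3404)
= 0.5 * 1.000000 * 58.343809
= 29.1719

29.1719


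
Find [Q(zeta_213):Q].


The degree equals Euler's totient phi(213).
213 = 3 * 71
phi(213) = 140

140


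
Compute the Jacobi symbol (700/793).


Compute (700/793) via quadratic reciprocity:
  pull out 2: (2/793) = +1  (since 793 mod 8 = 1)
  pull out 2: (2/793) = +1  (since 793 mod 8 = 1)
  reciprocity: (175/793) -> +(793/175)
  reduce: (93/175)
  reciprocity: (93/175) -> +(175/93)
  reduce: (82/93)
  pull out 2: (2/93) = -1  (since 93 mod 8 = 5)
  reciprocity: (41/93) -> +(93/41)
  reduce: (11/41)
  reciprocity: (11/41) -> +(41/11)
  reduce: (8/11)
  pull out 2: (2/11) = -1  (since 11 mod 8 = 3)
  pull out 2: (2/11) = -1  (since 11 mod 8 = 3)
  pull out 2: (2/11) = -1  (since 11 mod 8 = 3)
  (1/11) = 1
Product of signs = 1

1


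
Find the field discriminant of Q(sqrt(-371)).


For K = Q(sqrt(d)) with d squarefree: disc(K) = d if d = 1 mod 4, and disc(K) = 4d if d = 2 or 3 mod 4.
Here d = -371, and d mod 4 = 1.
d = 1 mod 4 (O_K = Z[(1+sqrt(d))/2]), so disc(K) = d = -371

-371


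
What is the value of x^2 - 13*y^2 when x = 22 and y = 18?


x^2 - d*y^2
= 22^2 - 13*18^2
= 484 - 4212
= -3728

-3728


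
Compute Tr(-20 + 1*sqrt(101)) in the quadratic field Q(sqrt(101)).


Tr(a + b*sqrt(d)) = (a + b*sqrt(d)) + (a - b*sqrt(d)) = 2a
= 2 * (-20)
= -40

-40


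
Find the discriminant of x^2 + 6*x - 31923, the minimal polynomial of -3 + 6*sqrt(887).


The element -3 + 6*sqrt(887) has minimal polynomial:
x^2 + 6*x - 31923
Discriminant = (6)^2 - 4*(-31923)
= 36 + 127692
= 127728

127728


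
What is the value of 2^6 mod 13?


p = 13 is prime and the exponent is (p-1)/2 = 6, so by Euler's criterion 2^6 = (2/13) = +1 or -1 mod 13.
Compute by square-and-multiply:
  6 = 4 + 2 (binary 110)
  Repeated squaring mod 13: 2^1 = 2, 2^2 = 4, 2^4 = 3
  2^6 = 2^4 * 2^2 = 3 * 4 mod 13
    3 * 4 = 12 = 12 mod 13
  2^6 = 12 mod 13
Result 12 = p - 1 = -1 mod 13: 2 is a quadratic non-residue mod 13. As a residue in [0, p-1] the value is 12.
2^6 mod 13 = 12

12


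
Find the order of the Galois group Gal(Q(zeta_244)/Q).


|Gal(Q(zeta_244)/Q)| = phi(244)
= 120

120


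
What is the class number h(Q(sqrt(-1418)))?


K = Q(sqrt(-1418)). d mod 4 = 2, so D = disc(K) = 4d = -5672
h(K) equals the number of primitive reduced positive-definite forms (a, b, c) = a*x^2 + b*x*y + c*y^2 with b^2 - 4ac = D,
where reduced means |b| <= a <= c, with b >= 0 whenever |b| = a or a = c, and primitive means gcd(a, b, c) = 1.
Reduced forces 3a^2 <= |D| = 5672, so 1 <= a <= 43; b must have the parity of D, and c = (b^2 - D)/(4a) must be an integer >= a.
Enumerate a = 1..43, b in [-a, a]:
  a=1: (1, 0, 1418)  [1]
  a=2: (2, 0, 709)  [1]
  a=3: (3, -2, 473), (3, 2, 473)  [2]
  a=4..5: none
  a=6: (6, -4, 237), (6, 4, 237)  [2]
  a=7..8: none
  a=9: (9, -4, 158), (9, 4, 158)  [2]
  a=10: none
  a=11: (11, -2, 129), (11, 2, 129)  [2]
  a=12: none
  a=13: (13, -10, 111), (13, 10, 111)  [2]
  a=14..17: none
  a=18: (18, -4, 79), (18, 4, 79)  [2]
  a=19: (19, -16, 78), (19, 16, 78)  [2]
  a=20..21: none
  a=22: (22, -20, 69), (22, 20, 69)  [2]
  a=23: (23, -20, 66), (23, 20, 66)  [2]
  a=24..25: none
  a=26: (26, -16, 57), (26, 16, 57)  [2]
  a=27: (27, -22, 57), (27, 22, 57)  [2]
  a=28..30: none
  a=31: (31, -30, 53), (31, 30, 53)  [2]
  a=32: none
  a=33: (33, -20, 46), (33, -2, 43), (33, 2, 43), (33, 20, 46)  [4]
  a=34..36: none
  a=37: (37, -10, 39), (37, 10, 39)  [2]
  a=38: (38, -16, 39), (38, 16, 39)  [2]
  a=39..43: none
Total reduced forms: 1 + 1 + 2 + 2 + 2 + 2 + 2 + 2 + 2 + 2 + 2 + 2 + 2 + 2 + 4 + 2 + 2 = 34
h = 34

34


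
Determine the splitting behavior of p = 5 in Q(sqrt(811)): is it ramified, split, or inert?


K = Q(sqrt(811)). Since d mod 4 = 3, disc(K) = 3244.
Check p | disc: 3244 mod 5 = 4.
p does not divide disc. Compute Legendre symbol (d/p):
1^((5-1)/2) mod 5 = 1
(d/p) = 1, so p splits: (p) = P*P' with e=1, f=1, g=2.
Therefore p is split.

split


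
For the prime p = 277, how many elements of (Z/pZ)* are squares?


For prime p, the number of non-zero quadratic residues is (p-1)/2.
= (277-1)/2
= 138

138


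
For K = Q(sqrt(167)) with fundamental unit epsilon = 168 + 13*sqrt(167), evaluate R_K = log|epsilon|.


epsilon = 168 + 13*sqrt(167)
= 335.9970
R = ln(335.9970)
= 5.8171

5.8171


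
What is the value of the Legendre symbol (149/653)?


p = 653 is prime, so compute (149/653) with the reciprocity algorithm (Jacobi-symbol steps: pull out 2s via (2/n), flip via reciprocity, reduce):
  reciprocity: (149/653) -> +(653/149)
  reduce: (57/149)
  reciprocity: (57/149) -> +(149/57)
  reduce: (35/57)
  reciprocity: (35/57) -> +(57/35)
  reduce: (22/35)
  pull out 2: (2/35) = -1  (since 35 mod 8 = 3)
  reciprocity: (11/35) -> -(35/11)
  reduce: (2/11)
  pull out 2: (2/11) = -1  (since 11 mod 8 = 3)
  (1/11) = 1
Product of signs = -1
(149/653) = -1

-1


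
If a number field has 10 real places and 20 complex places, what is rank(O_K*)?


By Dirichlet's unit theorem:
rank = r1 + r2 - 1
= 10 + 20 - 1
= 29

29


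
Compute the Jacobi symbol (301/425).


Compute (301/425) via quadratic reciprocity:
  reciprocity: (301/425) -> +(425/301)
  reduce: (124/301)
  pull out 2: (2/301) = -1  (since 301 mod 8 = 5)
  pull out 2: (2/301) = -1  (since 301 mod 8 = 5)
  reciprocity: (31/301) -> +(301/31)
  reduce: (22/31)
  pull out 2: (2/31) = +1  (since 31 mod 8 = 7)
  reciprocity: (11/31) -> -(31/11)
  reduce: (9/11)
  reciprocity: (9/11) -> +(11/9)
  reduce: (2/9)
  pull out 2: (2/9) = +1  (since 9 mod 8 = 1)
  (1/9) = 1
Product of signs = -1

-1


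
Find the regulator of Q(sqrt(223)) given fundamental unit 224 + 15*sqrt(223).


epsilon = 224 + 15*sqrt(223)
= 447.9978
R = ln(447.9978)
= 6.1048

6.1048


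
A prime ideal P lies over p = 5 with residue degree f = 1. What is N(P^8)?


N(P^a) = p^(a*f)
= 5^(8*1)
= 5^8
= 390625

390625


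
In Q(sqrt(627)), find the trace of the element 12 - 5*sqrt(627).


Tr(a + b*sqrt(d)) = (a + b*sqrt(d)) + (a - b*sqrt(d)) = 2a
= 2 * (12)
= 24

24


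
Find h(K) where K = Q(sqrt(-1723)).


K = Q(sqrt(-1723)). d mod 4 = 1, so D = disc(K) = d = -1723
h(K) equals the number of primitive reduced positive-definite forms (a, b, c) = a*x^2 + b*x*y + c*y^2 with b^2 - 4ac = D,
where reduced means |b| <= a <= c, with b >= 0 whenever |b| = a or a = c, and primitive means gcd(a, b, c) = 1.
Reduced forces 3a^2 <= |D| = 1723, so 1 <= a <= 23; b must have the parity of D, and c = (b^2 - D)/(4a) must be an integer >= a.
Enumerate a = 1..23, b in [-a, a]:
  a=1: (1, 1, 431)  [1]
  a=2..10: none
  a=11: (11, -9, 41), (11, 9, 41)  [2]
  a=12..18: none
  a=19: (19, -5, 23), (19, 5, 23)  [2]
  a=20..23: none
Total reduced forms: 1 + 2 + 2 = 5
h = 5

5


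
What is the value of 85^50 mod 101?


p = 101 is prime and the exponent is (p-1)/2 = 50, so by Euler's criterion 85^50 = (85/101) = +1 or -1 mod 101.
Compute by square-and-multiply:
  50 = 32 + 16 + 2 (binary 110010)
  Repeated squaring mod 101: 85^1 = 85, 85^2 = 54, 85^4 = 88, 85^8 = 68, 85^16 = 79, 85^32 = 80
  85^50 = 85^32 * 85^16 * 85^2 = 80 * 79 * 54 mod 101
    80 * 79 = 6320 = 58 mod 101
    58 * 54 = 3132 = 1 mod 101
  85^50 = 1 mod 101
Result 1: 85 is a quadratic residue mod 101.
85^50 mod 101 = 1

1


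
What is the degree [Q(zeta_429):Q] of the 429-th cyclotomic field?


The degree equals Euler's totient phi(429).
429 = 3 * 11 * 13
phi(429) = 240

240


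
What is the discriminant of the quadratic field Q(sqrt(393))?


For K = Q(sqrt(d)) with d squarefree: disc(K) = d if d = 1 mod 4, and disc(K) = 4d if d = 2 or 3 mod 4.
Here d = 393, and d mod 4 = 1.
d = 1 mod 4 (O_K = Z[(1+sqrt(d))/2]), so disc(K) = d = 393

393


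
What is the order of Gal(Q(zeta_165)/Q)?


|Gal(Q(zeta_165)/Q)| = phi(165)
= 80

80


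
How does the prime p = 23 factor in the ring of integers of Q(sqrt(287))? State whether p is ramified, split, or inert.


K = Q(sqrt(287)). Since d mod 4 = 3, disc(K) = 1148.
Check p | disc: 1148 mod 23 = 21.
p does not divide disc. Compute Legendre symbol (d/p):
11^((23-1)/2) mod 23 = -1
(d/p) = -1, so p is inert: (p) stays prime with e=1, f=2, g=1.
Therefore p is inert.

inert


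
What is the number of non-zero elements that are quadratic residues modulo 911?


For prime p, the number of non-zero quadratic residues is (p-1)/2.
= (911-1)/2
= 455

455


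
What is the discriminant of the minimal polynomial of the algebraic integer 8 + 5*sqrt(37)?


The element 8 + 5*sqrt(37) has minimal polynomial:
x^2 - 16*x - 861
Discriminant = (-16)^2 - 4*(-861)
= 256 + 3444
= 3700

3700


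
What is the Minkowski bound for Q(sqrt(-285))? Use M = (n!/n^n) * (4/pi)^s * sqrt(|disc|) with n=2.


d = -285, d mod 4 = 3, so disc(K) = 4d = -1140; |disc(K)| = 1140
Imaginary quadratic field, so n = 2, s = r2 = 1, r1 = 0
M = (n!/n^n) * (4/pi)^s * sqrt(|disc(K)|) = (2!/2^2) * (4/pi)^1 * sqrt(1140)
= 0.5 * 1.273240 * 33.763886
= 21.4948

21.4948


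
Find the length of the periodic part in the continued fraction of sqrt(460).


Run the CF algorithm for sqrt(460).
a_0 = floor(sqrt(460)) = 21; set m_0=0, q_0=1.
Recurrence: m' = q*a - m,  q' = (d - m'^2)/q,  a' = floor((a_0 + m')/q').
  step 1: m=21, q=19, a=2
  step 2: m=17, q=9, a=4
  step 3: m=19, q=11, a=3
  step 4: m=14, q=24, a=1
  step 5: m=10, q=15, a=2
  step 6: m=20, q=4, a=10
  step 7: m=20, q=15, a=2
  step 8: m=10, q=24, a=1
  step 9: m=14, q=11, a=3
  step 10: m=19, q=9, a=4
  step 11: m=17, q=19, a=2
  step 12: m=21, q=1, a=42
a_12 = 2*a_0 = 42, so the period closes here.
sqrt(460) = [21; 2, 4, 3, 1, 2, 10, 2, 1, 3, 4, 2, 42]
Period length = 12

12


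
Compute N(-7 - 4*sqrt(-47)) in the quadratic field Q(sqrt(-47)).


N(a + b*sqrt(d)) = a^2 - d*b^2
= (-7)^2 - (-47)*(-4)^2
= 49 + 752
= 801

801


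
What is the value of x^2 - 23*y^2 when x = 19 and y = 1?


x^2 - d*y^2
= 19^2 - 23*1^2
= 361 - 23
= 338

338


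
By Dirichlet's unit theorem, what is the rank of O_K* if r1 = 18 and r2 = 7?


By Dirichlet's unit theorem:
rank = r1 + r2 - 1
= 18 + 7 - 1
= 24

24


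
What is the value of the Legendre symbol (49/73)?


p = 73 is prime, so compute (49/73) with the reciprocity algorithm (Jacobi-symbol steps: pull out 2s via (2/n), flip via reciprocity, reduce):
  reciprocity: (49/73) -> +(73/49)
  reduce: (24/49)
  pull out 2: (2/49) = +1  (since 49 mod 8 = 1)
  pull out 2: (2/49) = +1  (since 49 mod 8 = 1)
  pull out 2: (2/49) = +1  (since 49 mod 8 = 1)
  reciprocity: (3/49) -> +(49/3)
  reduce: (1/3)
  (1/3) = 1
Product of signs = 1
(49/73) = 1

1


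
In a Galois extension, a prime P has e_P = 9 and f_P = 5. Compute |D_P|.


|D_P| = e * f
= 9 * 5
= 45

45


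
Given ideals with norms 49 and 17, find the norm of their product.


N(IJ) = N(I) * N(J)
= 49 * 17
= 833

833


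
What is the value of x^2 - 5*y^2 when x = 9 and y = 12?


x^2 - d*y^2
= 9^2 - 5*12^2
= 81 - 720
= -639

-639


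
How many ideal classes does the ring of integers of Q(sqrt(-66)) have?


K = Q(sqrt(-66)). d mod 4 = 2, so D = disc(K) = 4d = -264
h(K) equals the number of primitive reduced positive-definite forms (a, b, c) = a*x^2 + b*x*y + c*y^2 with b^2 - 4ac = D,
where reduced means |b| <= a <= c, with b >= 0 whenever |b| = a or a = c, and primitive means gcd(a, b, c) = 1.
Reduced forces 3a^2 <= |D| = 264, so 1 <= a <= 9; b must have the parity of D, and c = (b^2 - D)/(4a) must be an integer >= a.
Enumerate a = 1..9, b in [-a, a]:
  a=1: (1, 0, 66)  [1]
  a=2: (2, 0, 33)  [1]
  a=3: (3, 0, 22)  [1]
  a=4: none
  a=5: (5, -4, 14), (5, 4, 14)  [2]
  a=6: (6, 0, 11)  [1]
  a=7: (7, -4, 10), (7, 4, 10)  [2]
  a=8..9: none
Total reduced forms: 1 + 1 + 1 + 2 + 1 + 2 = 8
h = 8

8


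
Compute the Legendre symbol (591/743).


p = 743 is prime, so compute (591/743) with the reciprocity algorithm (Jacobi-symbol steps: pull out 2s via (2/n), flip via reciprocity, reduce):
  reciprocity: (591/743) -> -(743/591)
  reduce: (152/591)
  pull out 2: (2/591) = +1  (since 591 mod 8 = 7)
  pull out 2: (2/591) = +1  (since 591 mod 8 = 7)
  pull out 2: (2/591) = +1  (since 591 mod 8 = 7)
  reciprocity: (19/591) -> -(591/19)
  reduce: (2/19)
  pull out 2: (2/19) = -1  (since 19 mod 8 = 3)
  (1/19) = 1
Product of signs = -1
(591/743) = -1

-1


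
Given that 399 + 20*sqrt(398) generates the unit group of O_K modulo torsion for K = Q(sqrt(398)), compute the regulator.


epsilon = 399 + 20*sqrt(398)
= 797.9987
R = ln(797.9987)
= 6.6821

6.6821


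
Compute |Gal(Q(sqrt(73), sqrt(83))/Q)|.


The 2 square roots of distinct primes are multiplicatively independent over Q,
so [K:Q] = 2^2 and Gal(K/Q) is isomorphic to (Z/2Z)^2.
|Gal| = 2^2 = 4

4


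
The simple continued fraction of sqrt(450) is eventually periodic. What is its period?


Run the CF algorithm for sqrt(450).
a_0 = floor(sqrt(450)) = 21; set m_0=0, q_0=1.
Recurrence: m' = q*a - m,  q' = (d - m'^2)/q,  a' = floor((a_0 + m')/q').
  step 1: m=21, q=9, a=4
  step 2: m=15, q=25, a=1
  step 3: m=10, q=14, a=2
  step 4: m=18, q=9, a=4
  step 5: m=18, q=14, a=2
  step 6: m=10, q=25, a=1
  step 7: m=15, q=9, a=4
  step 8: m=21, q=1, a=42
a_8 = 2*a_0 = 42, so the period closes here.
sqrt(450) = [21; 4, 1, 2, 4, 2, 1, 4, 42]
Period length = 8

8


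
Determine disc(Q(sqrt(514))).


For K = Q(sqrt(d)) with d squarefree: disc(K) = d if d = 1 mod 4, and disc(K) = 4d if d = 2 or 3 mod 4.
Here d = 514, and d mod 4 = 2.
d = 2 mod 4, not 1 (O_K = Z[sqrt(d)]), so disc(K) = 4d = 4 * (514) = 2056

2056


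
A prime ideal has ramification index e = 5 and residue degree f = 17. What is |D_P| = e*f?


|D_P| = e * f
= 5 * 17
= 85

85


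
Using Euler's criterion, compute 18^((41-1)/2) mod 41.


p = 41 is prime and the exponent is (p-1)/2 = 20, so by Euler's criterion 18^20 = (18/41) = +1 or -1 mod 41.
Compute by square-and-multiply:
  20 = 16 + 4 (binary 10100)
  Repeated squaring mod 41: 18^1 = 18, 18^2 = 37, 18^4 = 16, 18^8 = 10, 18^16 = 18
  18^20 = 18^16 * 18^4 = 18 * 16 mod 41
    18 * 16 = 288 = 1 mod 41
  18^20 = 1 mod 41
Result 1: 18 is a quadratic residue mod 41.
18^20 mod 41 = 1

1


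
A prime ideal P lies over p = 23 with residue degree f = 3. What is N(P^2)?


N(P^a) = p^(a*f)
= 23^(2*3)
= 23^6
= 148035889

148035889


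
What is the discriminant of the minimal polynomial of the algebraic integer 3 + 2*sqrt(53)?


The element 3 + 2*sqrt(53) has minimal polynomial:
x^2 - 6*x - 203
Discriminant = (-6)^2 - 4*(-203)
= 36 + 812
= 848

848


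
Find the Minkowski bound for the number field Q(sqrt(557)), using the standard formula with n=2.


d = 557, d mod 4 = 1, so disc(K) = d = 557; |disc(K)| = 557
Real quadratic field, so n = 2, s = r2 = 0, r1 = 2
M = (n!/n^n) * (4/pi)^s * sqrt(|disc(K)|) = (2!/2^2) * (4/pi)^0 * sqrt(557)
= 0.5 * 1.000000 * 23.600847
= 11.8004

11.8004


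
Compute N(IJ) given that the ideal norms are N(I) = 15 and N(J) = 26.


N(IJ) = N(I) * N(J)
= 15 * 26
= 390

390


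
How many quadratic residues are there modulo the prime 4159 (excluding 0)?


For prime p, the number of non-zero quadratic residues is (p-1)/2.
= (4159-1)/2
= 2079

2079


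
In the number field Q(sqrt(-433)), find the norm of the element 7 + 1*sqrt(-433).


N(a + b*sqrt(d)) = a^2 - d*b^2
= (7)^2 - (-433)*(1)^2
= 49 + 433
= 482

482


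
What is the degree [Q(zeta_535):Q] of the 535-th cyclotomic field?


The degree equals Euler's totient phi(535).
535 = 5 * 107
phi(535) = 424

424


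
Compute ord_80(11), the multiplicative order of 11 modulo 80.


We want ord_80(11), the smallest k >= 1 with 11^k = 1 mod 80.
n = 80 = 2^4 * 5, phi(80) = 32; the order divides phi(n).
Divisors of 32: 1, 2, 4, 8, 16, 32
Repeated squaring mod 80: 11^1 = 11, 11^2 = 41, 11^4 = 1, 11^8 = 1, 11^16 = 1, 11^32 = 1
Test divisors in increasing order:
  k=1: 11^1 = 11 mod 80
  k=2: 11^2 = 41 mod 80
  k=4: 11^4 = 1 mod 80  <- first divisor giving 1
Order = 4

4


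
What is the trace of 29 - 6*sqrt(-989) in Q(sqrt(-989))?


Tr(a + b*sqrt(d)) = (a + b*sqrt(d)) + (a - b*sqrt(d)) = 2a
= 2 * (29)
= 58

58


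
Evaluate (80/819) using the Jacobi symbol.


Compute (80/819) via quadratic reciprocity:
  pull out 2: (2/819) = -1  (since 819 mod 8 = 3)
  pull out 2: (2/819) = -1  (since 819 mod 8 = 3)
  pull out 2: (2/819) = -1  (since 819 mod 8 = 3)
  pull out 2: (2/819) = -1  (since 819 mod 8 = 3)
  reciprocity: (5/819) -> +(819/5)
  reduce: (4/5)
  pull out 2: (2/5) = -1  (since 5 mod 8 = 5)
  pull out 2: (2/5) = -1  (since 5 mod 8 = 5)
  (1/5) = 1
Product of signs = 1

1


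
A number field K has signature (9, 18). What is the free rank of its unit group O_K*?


By Dirichlet's unit theorem:
rank = r1 + r2 - 1
= 9 + 18 - 1
= 26

26


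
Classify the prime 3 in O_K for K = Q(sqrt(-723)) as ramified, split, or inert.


K = Q(sqrt(-723)). Since d mod 4 = 1, disc(K) = -723.
Check p | disc: -723 mod 3 = 0.
p divides disc, so p ramifies: (p) = P^2 with e=2, f=1, g=1.
Therefore p is ramified.

ramified


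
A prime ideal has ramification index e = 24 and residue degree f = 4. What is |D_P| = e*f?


|D_P| = e * f
= 24 * 4
= 96

96


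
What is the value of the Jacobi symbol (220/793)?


Compute (220/793) via quadratic reciprocity:
  pull out 2: (2/793) = +1  (since 793 mod 8 = 1)
  pull out 2: (2/793) = +1  (since 793 mod 8 = 1)
  reciprocity: (55/793) -> +(793/55)
  reduce: (23/55)
  reciprocity: (23/55) -> -(55/23)
  reduce: (9/23)
  reciprocity: (9/23) -> +(23/9)
  reduce: (5/9)
  reciprocity: (5/9) -> +(9/5)
  reduce: (4/5)
  pull out 2: (2/5) = -1  (since 5 mod 8 = 5)
  pull out 2: (2/5) = -1  (since 5 mod 8 = 5)
  (1/5) = 1
Product of signs = -1

-1


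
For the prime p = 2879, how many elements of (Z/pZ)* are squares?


For prime p, the number of non-zero quadratic residues is (p-1)/2.
= (2879-1)/2
= 1439

1439


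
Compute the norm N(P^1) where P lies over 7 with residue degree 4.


N(P^a) = p^(a*f)
= 7^(1*4)
= 7^4
= 2401

2401


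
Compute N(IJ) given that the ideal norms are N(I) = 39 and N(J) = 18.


N(IJ) = N(I) * N(J)
= 39 * 18
= 702

702


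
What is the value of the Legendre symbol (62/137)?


p = 137 is prime, so compute (62/137) with the reciprocity algorithm (Jacobi-symbol steps: pull out 2s via (2/n), flip via reciprocity, reduce):
  pull out 2: (2/137) = +1  (since 137 mod 8 = 1)
  reciprocity: (31/137) -> +(137/31)
  reduce: (13/31)
  reciprocity: (13/31) -> +(31/13)
  reduce: (5/13)
  reciprocity: (5/13) -> +(13/5)
  reduce: (3/5)
  reciprocity: (3/5) -> +(5/3)
  reduce: (2/3)
  pull out 2: (2/3) = -1  (since 3 mod 8 = 3)
  (1/3) = 1
Product of signs = -1
(62/137) = -1

-1


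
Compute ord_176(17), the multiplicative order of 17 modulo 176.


We want ord_176(17), the smallest k >= 1 with 17^k = 1 mod 176.
n = 176 = 2^4 * 11, phi(176) = 80; the order divides phi(n).
Divisors of 80: 1, 2, 4, 5, 8, 10, 16, 20, 40, 80
Repeated squaring mod 176: 17^1 = 17, 17^2 = 113, 17^4 = 97, 17^8 = 81, 17^16 = 49, 17^32 = 113, 17^64 = 97
Test divisors in increasing order:
  k=1: 17^1 = 17 mod 176
  k=2: 17^2 = 113 mod 176
  k=4: 17^4 = 97 mod 176
  k=5: 17^5 = 97 * 17 = 65 mod 176
  k=8: 17^8 = 81 mod 176
  k=10: 17^10 = 81 * 113 = 1 mod 176  <- first divisor giving 1
Order = 10

10


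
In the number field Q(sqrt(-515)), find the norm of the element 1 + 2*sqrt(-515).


N(a + b*sqrt(d)) = a^2 - d*b^2
= (1)^2 - (-515)*(2)^2
= 1 + 2060
= 2061

2061


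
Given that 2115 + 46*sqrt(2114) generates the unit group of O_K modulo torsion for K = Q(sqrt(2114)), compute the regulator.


epsilon = 2115 + 46*sqrt(2114)
= 4229.9998
R = ln(4229.9998)
= 8.3500

8.3500


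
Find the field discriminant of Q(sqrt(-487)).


For K = Q(sqrt(d)) with d squarefree: disc(K) = d if d = 1 mod 4, and disc(K) = 4d if d = 2 or 3 mod 4.
Here d = -487, and d mod 4 = 1.
d = 1 mod 4 (O_K = Z[(1+sqrt(d))/2]), so disc(K) = d = -487

-487


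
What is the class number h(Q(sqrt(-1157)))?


K = Q(sqrt(-1157)). d mod 4 = 3, so D = disc(K) = 4d = -4628
h(K) equals the number of primitive reduced positive-definite forms (a, b, c) = a*x^2 + b*x*y + c*y^2 with b^2 - 4ac = D,
where reduced means |b| <= a <= c, with b >= 0 whenever |b| = a or a = c, and primitive means gcd(a, b, c) = 1.
Reduced forces 3a^2 <= |D| = 4628, so 1 <= a <= 39; b must have the parity of D, and c = (b^2 - D)/(4a) must be an integer >= a.
Enumerate a = 1..39, b in [-a, a]:
  a=1: (1, 0, 1157)  [1]
  a=2: (2, 2, 579)  [1]
  a=3: (3, -2, 386), (3, 2, 386)  [2]
  a=4..5: none
  a=6: (6, -2, 193), (6, 2, 193)  [2]
  a=7..8: none
  a=9: (9, -4, 129), (9, 4, 129)  [2]
  a=10: none
  a=11: (11, -6, 106), (11, 6, 106)  [2]
  a=12: none
  a=13: (13, 0, 89)  [1]
  a=14..16: none
  a=17: (17, -8, 69), (17, 8, 69)  [2]
  a=18: (18, -14, 67), (18, 14, 67)  [2]
  a=19..21: none
  a=22: (22, -6, 53), (22, 6, 53)  [2]
  a=23: (23, -8, 51), (23, 8, 51)  [2]
  a=24..25: none
  a=26: (26, 26, 51)  [1]
  a=27: (27, -4, 43), (27, 4, 43)  [2]
  a=28..32: none
  a=33: (33, -28, 41), (33, -16, 37), (33, 16, 37), (33, 28, 41)  [4]
  a=34: (34, -26, 39), (34, 26, 39)  [2]
  a=35..39: none
Total reduced forms: 1 + 1 + 2 + 2 + 2 + 2 + 1 + 2 + 2 + 2 + 2 + 1 + 2 + 4 + 2 = 28
h = 28

28


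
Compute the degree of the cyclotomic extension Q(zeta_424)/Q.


The degree equals Euler's totient phi(424).
424 = 2^3 * 53
phi(424) = 208

208


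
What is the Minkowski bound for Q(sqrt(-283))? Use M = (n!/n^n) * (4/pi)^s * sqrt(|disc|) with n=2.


d = -283, d mod 4 = 1, so disc(K) = d = -283; |disc(K)| = 283
Imaginary quadratic field, so n = 2, s = r2 = 1, r1 = 0
M = (n!/n^n) * (4/pi)^s * sqrt(|disc(K)|) = (2!/2^2) * (4/pi)^1 * sqrt(283)
= 0.5 * 1.273240 * 16.822604
= 10.7096

10.7096


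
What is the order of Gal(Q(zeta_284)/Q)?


|Gal(Q(zeta_284)/Q)| = phi(284)
= 140

140


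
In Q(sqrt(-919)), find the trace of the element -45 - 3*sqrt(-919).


Tr(a + b*sqrt(d)) = (a + b*sqrt(d)) + (a - b*sqrt(d)) = 2a
= 2 * (-45)
= -90

-90


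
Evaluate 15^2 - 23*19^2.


x^2 - d*y^2
= 15^2 - 23*19^2
= 225 - 8303
= -8078

-8078


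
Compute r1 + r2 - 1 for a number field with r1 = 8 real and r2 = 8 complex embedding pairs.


By Dirichlet's unit theorem:
rank = r1 + r2 - 1
= 8 + 8 - 1
= 15

15


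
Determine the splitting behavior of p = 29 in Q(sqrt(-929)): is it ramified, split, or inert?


K = Q(sqrt(-929)). Since d mod 4 = 3, disc(K) = -3716.
Check p | disc: -3716 mod 29 = 25.
p does not divide disc. Compute Legendre symbol (d/p):
28^((29-1)/2) mod 29 = 1
(d/p) = 1, so p splits: (p) = P*P' with e=1, f=1, g=2.
Therefore p is split.

split


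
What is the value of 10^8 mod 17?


p = 17 is prime and the exponent is (p-1)/2 = 8, so by Euler's criterion 10^8 = (10/17) = +1 or -1 mod 17.
Compute by square-and-multiply:
  8 = 8 (binary 1000)
  Repeated squaring mod 17: 10^1 = 10, 10^2 = 15, 10^4 = 4, 10^8 = 16
  10^8 = 16 mod 17
Result 16 = p - 1 = -1 mod 17: 10 is a quadratic non-residue mod 17. As a residue in [0, p-1] the value is 16.
10^8 mod 17 = 16

16


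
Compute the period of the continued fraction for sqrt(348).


Run the CF algorithm for sqrt(348).
a_0 = floor(sqrt(348)) = 18; set m_0=0, q_0=1.
Recurrence: m' = q*a - m,  q' = (d - m'^2)/q,  a' = floor((a_0 + m')/q').
  step 1: m=18, q=24, a=1
  step 2: m=6, q=13, a=1
  step 3: m=7, q=23, a=1
  step 4: m=16, q=4, a=8
  step 5: m=16, q=23, a=1
  step 6: m=7, q=13, a=1
  step 7: m=6, q=24, a=1
  step 8: m=18, q=1, a=36
a_8 = 2*a_0 = 36, so the period closes here.
sqrt(348) = [18; 1, 1, 1, 8, 1, 1, 1, 36]
Period length = 8

8


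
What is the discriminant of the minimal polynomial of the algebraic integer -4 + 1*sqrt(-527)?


The element -4 + 1*sqrt(-527) has minimal polynomial:
x^2 + 8*x + 543
Discriminant = (8)^2 - 4*(543)
= 64 - 2172
= -2108

-2108


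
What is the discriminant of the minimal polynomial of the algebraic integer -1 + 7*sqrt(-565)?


The element -1 + 7*sqrt(-565) has minimal polynomial:
x^2 + 2*x + 27686
Discriminant = (2)^2 - 4*(27686)
= 4 - 110744
= -110740

-110740


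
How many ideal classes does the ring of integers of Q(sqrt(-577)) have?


K = Q(sqrt(-577)). d mod 4 = 3, so D = disc(K) = 4d = -2308
h(K) equals the number of primitive reduced positive-definite forms (a, b, c) = a*x^2 + b*x*y + c*y^2 with b^2 - 4ac = D,
where reduced means |b| <= a <= c, with b >= 0 whenever |b| = a or a = c, and primitive means gcd(a, b, c) = 1.
Reduced forces 3a^2 <= |D| = 2308, so 1 <= a <= 27; b must have the parity of D, and c = (b^2 - D)/(4a) must be an integer >= a.
Enumerate a = 1..27, b in [-a, a]:
  a=1: (1, 0, 577)  [1]
  a=2: (2, 2, 289)  [1]
  a=3..6: none
  a=7: (7, -4, 83), (7, 4, 83)  [2]
  a=8..13: none
  a=14: (14, -10, 43), (14, 10, 43)  [2]
  a=15..16: none
  a=17: (17, -2, 34), (17, 2, 34)  [2]
  a=18..27: none
Total reduced forms: 1 + 1 + 2 + 2 + 2 = 8
h = 8

8


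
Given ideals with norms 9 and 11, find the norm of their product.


N(IJ) = N(I) * N(J)
= 9 * 11
= 99

99


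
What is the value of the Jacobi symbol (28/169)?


Compute (28/169) via quadratic reciprocity:
  pull out 2: (2/169) = +1  (since 169 mod 8 = 1)
  pull out 2: (2/169) = +1  (since 169 mod 8 = 1)
  reciprocity: (7/169) -> +(169/7)
  reduce: (1/7)
  (1/7) = 1
Product of signs = 1

1


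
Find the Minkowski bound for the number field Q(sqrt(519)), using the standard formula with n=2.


d = 519, d mod 4 = 3, so disc(K) = 4d = 2076; |disc(K)| = 2076
Real quadratic field, so n = 2, s = r2 = 0, r1 = 2
M = (n!/n^n) * (4/pi)^s * sqrt(|disc(K)|) = (2!/2^2) * (4/pi)^0 * sqrt(2076)
= 0.5 * 1.000000 * 45.563143
= 22.7816

22.7816


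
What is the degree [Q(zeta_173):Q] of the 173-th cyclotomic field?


The degree equals Euler's totient phi(173).
173 = 173
phi(173) = 172

172


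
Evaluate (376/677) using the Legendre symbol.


p = 677 is prime, so compute (376/677) with the reciprocity algorithm (Jacobi-symbol steps: pull out 2s via (2/n), flip via reciprocity, reduce):
  pull out 2: (2/677) = -1  (since 677 mod 8 = 5)
  pull out 2: (2/677) = -1  (since 677 mod 8 = 5)
  pull out 2: (2/677) = -1  (since 677 mod 8 = 5)
  reciprocity: (47/677) -> +(677/47)
  reduce: (19/47)
  reciprocity: (19/47) -> -(47/19)
  reduce: (9/19)
  reciprocity: (9/19) -> +(19/9)
  reduce: (1/9)
  (1/9) = 1
Product of signs = 1
(376/677) = 1

1


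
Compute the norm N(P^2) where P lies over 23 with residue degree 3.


N(P^a) = p^(a*f)
= 23^(2*3)
= 23^6
= 148035889

148035889


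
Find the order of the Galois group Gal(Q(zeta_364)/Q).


|Gal(Q(zeta_364)/Q)| = phi(364)
= 144

144


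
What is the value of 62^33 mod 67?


p = 67 is prime and the exponent is (p-1)/2 = 33, so by Euler's criterion 62^33 = (62/67) = +1 or -1 mod 67.
Compute by square-and-multiply:
  33 = 32 + 1 (binary 100001)
  Repeated squaring mod 67: 62^1 = 62, 62^2 = 25, 62^4 = 22, 62^8 = 15, 62^16 = 24, 62^32 = 40
  62^33 = 62^32 * 62^1 = 40 * 62 mod 67
    40 * 62 = 2480 = 1 mod 67
  62^33 = 1 mod 67
Result 1: 62 is a quadratic residue mod 67.
62^33 mod 67 = 1

1


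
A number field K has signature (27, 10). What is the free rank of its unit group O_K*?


By Dirichlet's unit theorem:
rank = r1 + r2 - 1
= 27 + 10 - 1
= 36

36


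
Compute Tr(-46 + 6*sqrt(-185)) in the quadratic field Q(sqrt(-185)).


Tr(a + b*sqrt(d)) = (a + b*sqrt(d)) + (a - b*sqrt(d)) = 2a
= 2 * (-46)
= -92

-92


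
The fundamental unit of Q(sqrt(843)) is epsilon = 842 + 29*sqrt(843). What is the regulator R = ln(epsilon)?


epsilon = 842 + 29*sqrt(843)
= 1683.9994
R = ln(1683.9994)
= 7.4289

7.4289


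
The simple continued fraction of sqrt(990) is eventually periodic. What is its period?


Run the CF algorithm for sqrt(990).
a_0 = floor(sqrt(990)) = 31; set m_0=0, q_0=1.
Recurrence: m' = q*a - m,  q' = (d - m'^2)/q,  a' = floor((a_0 + m')/q').
  step 1: m=31, q=29, a=2
  step 2: m=27, q=9, a=6
  step 3: m=27, q=29, a=2
  step 4: m=31, q=1, a=62
a_4 = 2*a_0 = 62, so the period closes here.
sqrt(990) = [31; 2, 6, 2, 62]
Period length = 4

4


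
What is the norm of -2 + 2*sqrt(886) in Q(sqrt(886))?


N(a + b*sqrt(d)) = a^2 - d*b^2
= (-2)^2 - (886)*(2)^2
= 4 - 3544
= -3540

-3540


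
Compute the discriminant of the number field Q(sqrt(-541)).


For K = Q(sqrt(d)) with d squarefree: disc(K) = d if d = 1 mod 4, and disc(K) = 4d if d = 2 or 3 mod 4.
Here d = -541, and d mod 4 = 3.
d = 3 mod 4, not 1 (O_K = Z[sqrt(d)]), so disc(K) = 4d = 4 * (-541) = -2164

-2164


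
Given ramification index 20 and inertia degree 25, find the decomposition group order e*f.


|D_P| = e * f
= 20 * 25
= 500

500


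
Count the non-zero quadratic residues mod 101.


For prime p, the number of non-zero quadratic residues is (p-1)/2.
= (101-1)/2
= 50

50


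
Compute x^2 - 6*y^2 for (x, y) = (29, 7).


x^2 - d*y^2
= 29^2 - 6*7^2
= 841 - 294
= 547

547


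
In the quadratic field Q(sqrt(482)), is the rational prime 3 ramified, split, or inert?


K = Q(sqrt(482)). Since d mod 4 = 2, disc(K) = 1928.
Check p | disc: 1928 mod 3 = 2.
p does not divide disc. Compute Legendre symbol (d/p):
2^((3-1)/2) mod 3 = -1
(d/p) = -1, so p is inert: (p) stays prime with e=1, f=2, g=1.
Therefore p is inert.

inert


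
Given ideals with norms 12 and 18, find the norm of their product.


N(IJ) = N(I) * N(J)
= 12 * 18
= 216

216


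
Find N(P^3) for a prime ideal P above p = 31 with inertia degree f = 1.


N(P^a) = p^(a*f)
= 31^(3*1)
= 31^3
= 29791

29791


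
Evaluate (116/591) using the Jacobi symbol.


Compute (116/591) via quadratic reciprocity:
  pull out 2: (2/591) = +1  (since 591 mod 8 = 7)
  pull out 2: (2/591) = +1  (since 591 mod 8 = 7)
  reciprocity: (29/591) -> +(591/29)
  reduce: (11/29)
  reciprocity: (11/29) -> +(29/11)
  reduce: (7/11)
  reciprocity: (7/11) -> -(11/7)
  reduce: (4/7)
  pull out 2: (2/7) = +1  (since 7 mod 8 = 7)
  pull out 2: (2/7) = +1  (since 7 mod 8 = 7)
  (1/7) = 1
Product of signs = -1

-1


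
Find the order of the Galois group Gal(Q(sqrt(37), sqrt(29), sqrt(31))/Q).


The 3 square roots of distinct primes are multiplicatively independent over Q,
so [K:Q] = 2^3 and Gal(K/Q) is isomorphic to (Z/2Z)^3.
|Gal| = 2^3 = 8

8


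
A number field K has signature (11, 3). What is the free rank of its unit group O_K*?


By Dirichlet's unit theorem:
rank = r1 + r2 - 1
= 11 + 3 - 1
= 13

13


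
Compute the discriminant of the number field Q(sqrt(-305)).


For K = Q(sqrt(d)) with d squarefree: disc(K) = d if d = 1 mod 4, and disc(K) = 4d if d = 2 or 3 mod 4.
Here d = -305, and d mod 4 = 3.
d = 3 mod 4, not 1 (O_K = Z[sqrt(d)]), so disc(K) = 4d = 4 * (-305) = -1220

-1220


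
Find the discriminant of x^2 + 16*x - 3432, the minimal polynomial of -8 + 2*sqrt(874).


The element -8 + 2*sqrt(874) has minimal polynomial:
x^2 + 16*x - 3432
Discriminant = (16)^2 - 4*(-3432)
= 256 + 13728
= 13984

13984


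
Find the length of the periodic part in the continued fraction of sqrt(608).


Run the CF algorithm for sqrt(608).
a_0 = floor(sqrt(608)) = 24; set m_0=0, q_0=1.
Recurrence: m' = q*a - m,  q' = (d - m'^2)/q,  a' = floor((a_0 + m')/q').
  step 1: m=24, q=32, a=1
  step 2: m=8, q=17, a=1
  step 3: m=9, q=31, a=1
  step 4: m=22, q=4, a=11
  step 5: m=22, q=31, a=1
  step 6: m=9, q=17, a=1
  step 7: m=8, q=32, a=1
  step 8: m=24, q=1, a=48
a_8 = 2*a_0 = 48, so the period closes here.
sqrt(608) = [24; 1, 1, 1, 11, 1, 1, 1, 48]
Period length = 8

8


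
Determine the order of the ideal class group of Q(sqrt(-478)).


K = Q(sqrt(-478)). d mod 4 = 2, so D = disc(K) = 4d = -1912
h(K) equals the number of primitive reduced positive-definite forms (a, b, c) = a*x^2 + b*x*y + c*y^2 with b^2 - 4ac = D,
where reduced means |b| <= a <= c, with b >= 0 whenever |b| = a or a = c, and primitive means gcd(a, b, c) = 1.
Reduced forces 3a^2 <= |D| = 1912, so 1 <= a <= 25; b must have the parity of D, and c = (b^2 - D)/(4a) must be an integer >= a.
Enumerate a = 1..25, b in [-a, a]:
  a=1: (1, 0, 478)  [1]
  a=2: (2, 0, 239)  [1]
  a=3..12: none
  a=13: (13, -8, 38), (13, 8, 38)  [2]
  a=14..16: none
  a=17: (17, -14, 31), (17, 14, 31)  [2]
  a=18: none
  a=19: (19, -8, 26), (19, 8, 26)  [2]
  a=20..25: none
Total reduced forms: 1 + 1 + 2 + 2 + 2 = 8
h = 8

8


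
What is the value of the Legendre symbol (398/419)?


p = 419 is prime, so compute (398/419) with the reciprocity algorithm (Jacobi-symbol steps: pull out 2s via (2/n), flip via reciprocity, reduce):
  pull out 2: (2/419) = -1  (since 419 mod 8 = 3)
  reciprocity: (199/419) -> -(419/199)
  reduce: (21/199)
  reciprocity: (21/199) -> +(199/21)
  reduce: (10/21)
  pull out 2: (2/21) = -1  (since 21 mod 8 = 5)
  reciprocity: (5/21) -> +(21/5)
  reduce: (1/5)
  (1/5) = 1
Product of signs = -1
(398/419) = -1

-1


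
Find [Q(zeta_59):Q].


The degree equals Euler's totient phi(59).
59 = 59
phi(59) = 58

58


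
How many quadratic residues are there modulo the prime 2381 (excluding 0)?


For prime p, the number of non-zero quadratic residues is (p-1)/2.
= (2381-1)/2
= 1190

1190


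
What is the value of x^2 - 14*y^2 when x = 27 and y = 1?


x^2 - d*y^2
= 27^2 - 14*1^2
= 729 - 14
= 715

715


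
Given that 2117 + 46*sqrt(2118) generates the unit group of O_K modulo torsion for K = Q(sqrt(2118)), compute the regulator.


epsilon = 2117 + 46*sqrt(2118)
= 4233.9998
R = ln(4233.9998)
= 8.3509

8.3509


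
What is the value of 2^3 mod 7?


p = 7 is prime and the exponent is (p-1)/2 = 3, so by Euler's criterion 2^3 = (2/7) = +1 or -1 mod 7.
Compute by square-and-multiply:
  3 = 2 + 1 (binary 11)
  Repeated squaring mod 7: 2^1 = 2, 2^2 = 4
  2^3 = 2^2 * 2^1 = 4 * 2 mod 7
    4 * 2 = 8 = 1 mod 7
  2^3 = 1 mod 7
Result 1: 2 is a quadratic residue mod 7.
2^3 mod 7 = 1

1


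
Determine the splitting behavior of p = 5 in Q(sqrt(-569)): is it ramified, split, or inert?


K = Q(sqrt(-569)). Since d mod 4 = 3, disc(K) = -2276.
Check p | disc: -2276 mod 5 = 4.
p does not divide disc. Compute Legendre symbol (d/p):
1^((5-1)/2) mod 5 = 1
(d/p) = 1, so p splits: (p) = P*P' with e=1, f=1, g=2.
Therefore p is split.

split


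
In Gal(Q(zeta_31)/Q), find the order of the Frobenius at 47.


The Frobenius at p in Gal(Q(zeta_n)/Q) = (Z/nZ)* is the class of p, so its order is ord_31(47), the smallest k >= 1 with 47^k = 1 mod 31.
n = 31 = 31, phi(31) = 30; the order divides phi(n).
Divisors of 30: 1, 2, 3, 5, 6, 10, 15, 30
Repeated squaring mod 31: 47^1 = 16, 47^2 = 8, 47^4 = 2, 47^8 = 4, 47^16 = 16
Test divisors in increasing order:
  k=1: 47^1 = 16 mod 31
  k=2: 47^2 = 8 mod 31
  k=3: 47^3 = 8 * 16 = 4 mod 31
  k=5: 47^5 = 2 * 16 = 1 mod 31  <- first divisor giving 1
Order = 5

5


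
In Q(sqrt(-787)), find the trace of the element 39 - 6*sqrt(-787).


Tr(a + b*sqrt(d)) = (a + b*sqrt(d)) + (a - b*sqrt(d)) = 2a
= 2 * (39)
= 78

78


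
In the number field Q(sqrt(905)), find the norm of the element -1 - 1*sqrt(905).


N(a + b*sqrt(d)) = a^2 - d*b^2
= (-1)^2 - (905)*(-1)^2
= 1 - 905
= -904

-904


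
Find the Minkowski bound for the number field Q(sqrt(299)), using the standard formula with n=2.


d = 299, d mod 4 = 3, so disc(K) = 4d = 1196; |disc(K)| = 1196
Real quadratic field, so n = 2, s = r2 = 0, r1 = 2
M = (n!/n^n) * (4/pi)^s * sqrt(|disc(K)|) = (2!/2^2) * (4/pi)^0 * sqrt(1196)
= 0.5 * 1.000000 * 34.583233
= 17.2916

17.2916


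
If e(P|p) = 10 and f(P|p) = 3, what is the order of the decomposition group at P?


|D_P| = e * f
= 10 * 3
= 30

30


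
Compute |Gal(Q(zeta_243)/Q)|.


|Gal(Q(zeta_243)/Q)| = phi(243)
= 162

162


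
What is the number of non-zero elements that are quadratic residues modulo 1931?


For prime p, the number of non-zero quadratic residues is (p-1)/2.
= (1931-1)/2
= 965

965


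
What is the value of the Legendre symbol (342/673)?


p = 673 is prime, so compute (342/673) with the reciprocity algorithm (Jacobi-symbol steps: pull out 2s via (2/n), flip via reciprocity, reduce):
  pull out 2: (2/673) = +1  (since 673 mod 8 = 1)
  reciprocity: (171/673) -> +(673/171)
  reduce: (160/171)
  pull out 2: (2/171) = -1  (since 171 mod 8 = 3)
  pull out 2: (2/171) = -1  (since 171 mod 8 = 3)
  pull out 2: (2/171) = -1  (since 171 mod 8 = 3)
  pull out 2: (2/171) = -1  (since 171 mod 8 = 3)
  pull out 2: (2/171) = -1  (since 171 mod 8 = 3)
  reciprocity: (5/171) -> +(171/5)
  reduce: (1/5)
  (1/5) = 1
Product of signs = -1
(342/673) = -1

-1


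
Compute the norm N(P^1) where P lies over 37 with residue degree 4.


N(P^a) = p^(a*f)
= 37^(1*4)
= 37^4
= 1874161

1874161


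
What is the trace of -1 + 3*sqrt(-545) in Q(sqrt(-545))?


Tr(a + b*sqrt(d)) = (a + b*sqrt(d)) + (a - b*sqrt(d)) = 2a
= 2 * (-1)
= -2

-2


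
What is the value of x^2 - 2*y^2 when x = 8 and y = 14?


x^2 - d*y^2
= 8^2 - 2*14^2
= 64 - 392
= -328

-328


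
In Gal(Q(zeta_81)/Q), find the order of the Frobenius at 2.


The Frobenius at p in Gal(Q(zeta_n)/Q) = (Z/nZ)* is the class of p, so its order is ord_81(2), the smallest k >= 1 with 2^k = 1 mod 81.
n = 81 = 3^4, phi(81) = 54; the order divides phi(n).
Divisors of 54: 1, 2, 3, 6, 9, 18, 27, 54
Repeated squaring mod 81: 2^1 = 2, 2^2 = 4, 2^4 = 16, 2^8 = 13, 2^16 = 7, 2^32 = 49
Test divisors in increasing order:
  k=1: 2^1 = 2 mod 81
  k=2: 2^2 = 4 mod 81
  k=3: 2^3 = 4 * 2 = 8 mod 81
  k=6: 2^6 = 16 * 4 = 64 mod 81
  k=9: 2^9 = 13 * 2 = 26 mod 81
  k=18: 2^18 = 7 * 4 = 28 mod 81
  k=27: 2^27 = 7 * 13 * 4 * 2 = 80 mod 81
  k=54: 2^54 = 49 * 7 * 16 * 4 = 1 mod 81  <- first divisor giving 1
Order = 54

54


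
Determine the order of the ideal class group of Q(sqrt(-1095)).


K = Q(sqrt(-1095)). d mod 4 = 1, so D = disc(K) = d = -1095
h(K) equals the number of primitive reduced positive-definite forms (a, b, c) = a*x^2 + b*x*y + c*y^2 with b^2 - 4ac = D,
where reduced means |b| <= a <= c, with b >= 0 whenever |b| = a or a = c, and primitive means gcd(a, b, c) = 1.
Reduced forces 3a^2 <= |D| = 1095, so 1 <= a <= 19; b must have the parity of D, and c = (b^2 - D)/(4a) must be an integer >= a.
Enumerate a = 1..19, b in [-a, a]:
  a=1: (1, 1, 274)  [1]
  a=2: (2, -1, 137), (2, 1, 137)  [2]
  a=3: (3, 3, 92)  [1]
  a=4: (4, -3, 69), (4, 3, 69)  [2]
  a=5: (5, 5, 56)  [1]
  a=6: (6, -3, 46), (6, 3, 46)  [2]
  a=7: (7, -5, 40), (7, 5, 40)  [2]
  a=8: (8, -5, 35), (8, 5, 35)  [2]
  a=9: none
  a=10: (10, -5, 28), (10, 5, 28)  [2]
  a=11: (11, -7, 26), (11, 7, 26)  [2]
  a=12: (12, -3, 23), (12, 3, 23)  [2]
  a=13: (13, -7, 22), (13, 7, 22)  [2]
  a=14: (14, -9, 21), (14, -5, 20), (14, 5, 20), (14, 9, 21)  [4]
  a=15: (15, 15, 22)  [1]
  a=16: (16, -11, 19), (16, 11, 19)  [2]
  a=17..19: none
Total reduced forms: 1 + 2 + 1 + 2 + 1 + 2 + 2 + 2 + 2 + 2 + 2 + 2 + 4 + 1 + 2 = 28
h = 28

28
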